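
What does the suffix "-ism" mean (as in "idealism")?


Suffix: -ism
Example: idealism = ideal + -ism
Meaning = belief / practice


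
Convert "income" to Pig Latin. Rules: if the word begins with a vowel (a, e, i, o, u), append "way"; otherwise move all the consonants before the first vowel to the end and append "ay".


Word: "income"
Starts with vowel → add 'way'
Pig Latin = "incomeway"


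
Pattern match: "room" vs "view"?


Pattern of "room": [0, 1, 1, 2]
Pattern of "view": [0, 1, 2, 3]
Patterns do not match
Same pattern = No


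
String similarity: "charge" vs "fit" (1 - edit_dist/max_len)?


Word 1: "charge" (length 6)
Word 2: "fit" (length 3)
One optimal edit sequence:
  1. delete 'c'  (+1)
  2. delete 'h'  (+1)
  3. delete 'a'  (+1)
  4. substitute 'r' -> 'f'  (+1)
  5. substitute 'g' -> 'i'  (+1)
  6. substitute 'e' -> 't'  (+1)
Edit distance = 6
Max length = max(6, 3) = 6
Similarity = 1 - 6/6
= 0.0000


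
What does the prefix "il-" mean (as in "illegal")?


Prefix: il-
Example: illegal (il- + legal)
Meaning = not


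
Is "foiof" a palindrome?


Word: "foiof"
Reversed: "foiof"
Forward == Backward? foiof == foiof
Palindrome = Yes


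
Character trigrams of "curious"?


Word: "curious" (length 7)
Number of trigrams = 7 - 3 + 1 = 5
  Position 0: "cur"
  Position 1: "uri"
  Position 2: "rio"
  Position 3: "iou"
  Position 4: "ous"
Trigrams = "cur", "uri", "rio", "iou", "ous"


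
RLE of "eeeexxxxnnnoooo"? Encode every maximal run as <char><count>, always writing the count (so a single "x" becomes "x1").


String: "eeeexxxxnnnoooo"
Scanning for consecutive runs:
  'e' x 4
  'x' x 4
  'n' x 3
  'o' x 4
RLE = "e4x4n3o4"


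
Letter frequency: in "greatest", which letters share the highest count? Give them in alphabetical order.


Word: "greatest"
Letter counts:
  'a': 1
  'e': 2
  'g': 1
  'r': 1
  's': 1
  't': 2
Maximum count = 2
Most frequent = 'e', 't' (2 times each)


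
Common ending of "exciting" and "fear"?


Word 1: "exciting"
Word 2: "fear"
Comparing from end:
  Pos -1: 'g' != 'r' (stop)
LCS = "" (length 0)


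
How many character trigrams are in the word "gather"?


Word: "gather" (length 6)
Number of 3-grams = length - 3 + 1 = 6 - 3 + 1
= 4


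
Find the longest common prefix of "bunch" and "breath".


Word 1: "bunch"
Word 2: "breath"
Comparing from start:
  Pos 0: 'b' == 'b'
  Pos 1: 'u' != 'r' (stop)
LCP = "b" (length 1)


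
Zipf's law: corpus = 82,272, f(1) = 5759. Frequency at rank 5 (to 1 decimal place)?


Zipf's law: f(r) = f(1) / r
f(1) = 5759
f(5) = 5759 / 5
= 1151.8 occurrences


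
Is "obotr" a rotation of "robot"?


Word: "robot", Candidate: "obotr"
Method: check if candidate is substring of word+word
"robotrobot" contains "obotr"? Yes
Is rotation = Yes


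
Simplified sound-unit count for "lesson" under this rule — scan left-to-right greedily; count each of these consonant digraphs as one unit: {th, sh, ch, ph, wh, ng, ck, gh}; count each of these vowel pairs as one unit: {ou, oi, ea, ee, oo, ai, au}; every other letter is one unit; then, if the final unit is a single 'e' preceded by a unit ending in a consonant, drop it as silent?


Word: "lesson" (6 letters)
Left-to-right scan:
  1. 'l' (letter)
  2. 'e' (letter)
  3. 's' (letter)
  4. 's' (letter)
  5. 'o' (letter)
  6. 'n' (letter)
Units from scan: 6
Sound units = 6 units


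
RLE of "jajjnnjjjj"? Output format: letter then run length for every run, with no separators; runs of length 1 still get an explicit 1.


String: "jajjnnjjjj"
Scanning for consecutive runs:
  'j' x 1
  'a' x 1
  'j' x 2
  'n' x 2
  'j' x 4
RLE = "j1a1j2n2j4"


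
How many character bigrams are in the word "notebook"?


Word: "notebook" (length 8)
Number of 2-grams = length - 2 + 1 = 8 - 2 + 1
= 7


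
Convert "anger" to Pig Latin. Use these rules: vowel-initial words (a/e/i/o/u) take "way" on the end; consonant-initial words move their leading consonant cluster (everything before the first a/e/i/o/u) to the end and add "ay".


Word: "anger"
Starts with vowel → add 'way'
Pig Latin = "angerway"


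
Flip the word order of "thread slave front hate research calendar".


Original: "thread slave front hate research calendar"
Words (1..n): thread | slave | front | hate | research | calendar
Reversed (n..1): calendar | research | hate | front | slave | thread
Result = "calendar research hate front slave thread"


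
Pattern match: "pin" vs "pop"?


Pattern of "pin": [0, 1, 2]
Pattern of "pop": [0, 1, 0]
Patterns do not match
Same pattern = No


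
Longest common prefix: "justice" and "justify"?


Word 1: "justice"
Word 2: "justify"
Comparing from start:
  Pos 0: 'j' == 'j'
  Pos 1: 'u' == 'u'
  Pos 2: 's' == 's'
  Pos 3: 't' == 't'
  Pos 4: 'i' == 'i'
  Pos 5: 'c' != 'f' (stop)
LCP = "justi" (length 5)


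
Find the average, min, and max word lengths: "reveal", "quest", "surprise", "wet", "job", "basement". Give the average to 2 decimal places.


Lengths: "reveal"=6, "quest"=5, "surprise"=8, "wet"=3, "job"=3, "basement"=8
Sum = 33, Count = 6
Average = 33/6 = 5.50
= avg=5.50, min=3, max=8


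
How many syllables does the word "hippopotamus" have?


Word: "hippopotamus"
Syllable breakdown: hip / po / pot / a / mus
Counting: 5 parts
= 5 syllables


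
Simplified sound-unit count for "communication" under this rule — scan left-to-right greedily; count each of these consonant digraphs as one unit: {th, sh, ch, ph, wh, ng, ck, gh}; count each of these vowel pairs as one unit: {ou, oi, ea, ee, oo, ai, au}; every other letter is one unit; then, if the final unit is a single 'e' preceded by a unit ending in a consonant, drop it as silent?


Word: "communication" (13 letters)
Left-to-right scan:
  1. 'c' (letter)
  2. 'o' (letter)
  3. 'm' (letter)
  4. 'm' (letter)
  5. 'u' (letter)
  6. 'n' (letter)
  7. 'i' (letter)
  8. 'c' (letter)
  9. 'a' (letter)
  10. 't' (letter)
  11. 'i' (letter)
  12. 'o' (letter)
  13. 'n' (letter)
Units from scan: 13
Sound units = 13 units


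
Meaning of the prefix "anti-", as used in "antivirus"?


Prefix: anti-
As in: antivirus -> anti- + virus
Meaning = against


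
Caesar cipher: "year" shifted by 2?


Word: "year"
Shift: 2
Each letter → (letter + shift) mod 26:
  'y' (24) + 2 = 0 → 'a'
  'e' (4) + 2 = 6 → 'g'
  'a' (0) + 2 = 2 → 'c'
  'r' (17) + 2 = 19 → 't'
Result = "agct"


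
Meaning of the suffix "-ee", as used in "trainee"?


Suffix: -ee
As in: trainee -> train + -ee
Meaning = one who receives


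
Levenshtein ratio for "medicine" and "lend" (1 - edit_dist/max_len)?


Word 1: "medicine" (length 8)
Word 2: "lend" (length 4)
One optimal edit sequence:
  1. substitute 'm' -> 'l'  (+1)
  2. keep 'e'
  3. delete 'd'  (+1)
  4. delete 'i'  (+1)
  5. delete 'c'  (+1)
  6. delete 'i'  (+1)
  7. keep 'n'
  8. substitute 'e' -> 'd'  (+1)
Edit distance = 6
Max length = max(8, 4) = 8
Similarity = 1 - 6/8
= 0.2500


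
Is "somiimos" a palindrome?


Word: "somiimos"
Reversed: "somiimos"
Forward == Backward? somiimos == somiimos
Palindrome = Yes


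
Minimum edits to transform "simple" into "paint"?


Word 1: "simple" (length 6)
Word 2: "paint" (length 5)
One optimal edit sequence (insert/delete/substitute each cost 1):
  1. delete 's'  (+1)
  2. substitute 'i' -> 'p'  (+1)
  3. substitute 'm' -> 'a'  (+1)
  4. substitute 'p' -> 'i'  (+1)
  5. substitute 'l' -> 'n'  (+1)
  6. substitute 'e' -> 't'  (+1)
Total edit operations: 6
Edit distance = 6


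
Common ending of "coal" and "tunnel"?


Word 1: "coal"
Word 2: "tunnel"
Comparing from end:
  Pos -1: 'l' == 'l'
  Pos -2: 'a' != 'e' (stop)
LCS = "l" (length 1)


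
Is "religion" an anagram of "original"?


Word 1: "original" → sorted: agiilnor
Word 2: "religion" → sorted: egiilnor
Same letters? agiilnor != egiilnor
Anagram = No


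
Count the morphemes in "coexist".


Word: "coexist"
Morphemes: co- | exist
Each morpheme carries meaning
= 2 morphemes


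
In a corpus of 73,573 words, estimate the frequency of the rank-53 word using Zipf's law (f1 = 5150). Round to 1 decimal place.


Zipf's law: f(r) = f(1) / r
f(1) = 5150
f(53) = 5150 / 53
= 97.2 occurrences


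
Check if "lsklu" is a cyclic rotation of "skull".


Word: "skull", Candidate: "lsklu"
Method: check if candidate is substring of word+word
"skullskull" contains "lsklu"? No
Is rotation = No


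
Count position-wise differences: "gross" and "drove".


Comparing character by character (same length = 5):
  Pos 0: 'g' vs 'd' !=
  Pos 1: 'r' vs 'r' =
  Pos 2: 'o' vs 'o' =
  Pos 3: 's' vs 'v' !=
  Pos 4: 's' vs 'e' !=
Hamming distance = 3


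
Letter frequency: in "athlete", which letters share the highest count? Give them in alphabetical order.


Word: "athlete"
Letter counts:
  'a': 1
  'e': 2
  'h': 1
  'l': 1
  't': 2
Maximum count = 2
Most frequent = 'e', 't' (2 times each)


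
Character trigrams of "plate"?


Word: "plate" (length 5)
Number of trigrams = 5 - 3 + 1 = 3
  Position 0: "pla"
  Position 1: "lat"
  Position 2: "ate"
Trigrams = "pla", "lat", "ate"


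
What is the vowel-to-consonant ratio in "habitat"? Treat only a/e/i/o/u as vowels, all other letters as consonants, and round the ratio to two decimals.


Word: "habitat"
Vowels (a,e,i,o,u): 3
Consonants: 4
Ratio = 3/4
= 0.75


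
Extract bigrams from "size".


Word: "size" (length 4)
Number of bigrams = 4 - 2 + 1 = 3
  Position 0: "si"
  Position 1: "iz"
  Position 2: "ze"
Bigrams = "si", "iz", "ze"


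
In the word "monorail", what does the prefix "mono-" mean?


Prefix: mono-
Example: monorail = mono- + rail
Meaning = one


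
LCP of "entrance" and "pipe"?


Word 1: "entrance"
Word 2: "pipe"
Comparing from start:
  Pos 0: 'e' != 'p' (stop)
LCP = "" (length 0)


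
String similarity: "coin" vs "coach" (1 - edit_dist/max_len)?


Word 1: "coin" (length 4)
Word 2: "coach" (length 5)
One optimal edit sequence:
  1. keep 'c'
  2. keep 'o'
  3. insert 'a'  (+1)
  4. substitute 'i' -> 'c'  (+1)
  5. substitute 'n' -> 'h'  (+1)
Edit distance = 3
Max length = max(4, 5) = 5
Similarity = 1 - 3/5
= 0.4000


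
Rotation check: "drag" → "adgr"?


Word: "drag", Candidate: "adgr"
Method: check if candidate is substring of word+word
"dragdrag" contains "adgr"? No
Is rotation = No


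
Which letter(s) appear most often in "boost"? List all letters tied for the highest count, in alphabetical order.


Word: "boost"
Letter counts:
  'b': 1
  'o': 2
  's': 1
  't': 1
Maximum count = 2
Most frequent = 'o' (2 times each)


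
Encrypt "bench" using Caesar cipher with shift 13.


Word: "bench"
Shift: 13
Each letter → (letter + shift) mod 26:
  'b' (1) + 13 = 14 → 'o'
  'e' (4) + 13 = 17 → 'r'
  'n' (13) + 13 = 0 → 'a'
  'c' (2) + 13 = 15 → 'p'
  'h' (7) + 13 = 20 → 'u'
Result = "orapu"


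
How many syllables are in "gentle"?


Word: "gentle"
Syllable breakdown: gen / tle
Counting: 2 parts
= 2 syllables


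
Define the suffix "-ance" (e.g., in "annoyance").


Suffix: -ance
Example: annoyance = annoy + -ance
Meaning = state of


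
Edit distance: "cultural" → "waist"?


Word 1: "cultural" (length 8)
Word 2: "waist" (length 5)
One optimal edit sequence (insert/delete/substitute each cost 1):
  1. delete 'c'  (+1)
  2. delete 'u'  (+1)
  3. delete 'l'  (+1)
  4. substitute 't' -> 'w'  (+1)
  5. substitute 'u' -> 'a'  (+1)
  6. substitute 'r' -> 'i'  (+1)
  7. substitute 'a' -> 's'  (+1)
  8. substitute 'l' -> 't'  (+1)
Total edit operations: 8
Edit distance = 8


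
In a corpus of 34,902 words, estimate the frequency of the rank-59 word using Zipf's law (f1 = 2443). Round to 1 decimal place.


Zipf's law: f(r) = f(1) / r
f(1) = 2443
f(59) = 2443 / 59
= 41.4 occurrences


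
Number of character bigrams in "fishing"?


Word: "fishing" (length 7)
Number of 2-grams = length - 2 + 1 = 7 - 2 + 1
= 6


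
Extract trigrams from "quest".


Word: "quest" (length 5)
Number of trigrams = 5 - 3 + 1 = 3
  Position 0: "que"
  Position 1: "ues"
  Position 2: "est"
Trigrams = "que", "ues", "est"


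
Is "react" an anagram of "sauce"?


Word 1: "sauce" → sorted: acesu
Word 2: "react" → sorted: acert
Same letters? acesu != acert
Anagram = No


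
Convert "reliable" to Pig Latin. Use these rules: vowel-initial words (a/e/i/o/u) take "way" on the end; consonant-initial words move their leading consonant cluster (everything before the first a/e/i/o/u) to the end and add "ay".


Word: "reliable"
Starts with consonant(s) → move to end, add 'ay'
Consonant cluster: "r"
Pig Latin = "eliableray"


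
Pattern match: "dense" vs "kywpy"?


Pattern of "dense": [0, 1, 2, 3, 1]
Pattern of "kywpy": [0, 1, 2, 3, 1]
Patterns match
Same pattern = Yes


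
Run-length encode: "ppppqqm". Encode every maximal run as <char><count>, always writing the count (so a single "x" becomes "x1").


String: "ppppqqm"
Scanning for consecutive runs:
  'p' x 4
  'q' x 2
  'm' x 1
RLE = "p4q2m1"


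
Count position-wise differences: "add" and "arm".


Comparing character by character (same length = 3):
  Pos 0: 'a' vs 'a' =
  Pos 1: 'd' vs 'r' !=
  Pos 2: 'd' vs 'm' !=
Hamming distance = 2


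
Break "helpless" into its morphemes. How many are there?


Word: "helpless"
Morphemes: help + -less
Each morpheme carries meaning
= 2 morphemes


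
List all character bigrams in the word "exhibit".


Word: "exhibit" (length 7)
Number of bigrams = 7 - 2 + 1 = 6
  Position 0: "ex"
  Position 1: "xh"
  Position 2: "hi"
  Position 3: "ib"
  Position 4: "bi"
  Position 5: "it"
Bigrams = "ex", "xh", "hi", "ib", "bi", "it"


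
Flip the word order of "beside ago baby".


Original: "beside ago baby"
Words (1..n): beside | ago | baby
Reversed (n..1): baby | ago | beside
Result = "baby ago beside"


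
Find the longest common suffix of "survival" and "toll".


Word 1: "survival"
Word 2: "toll"
Comparing from end:
  Pos -1: 'l' == 'l'
  Pos -2: 'a' != 'l' (stop)
LCS = "l" (length 1)


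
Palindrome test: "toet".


Word: "toet"
Reversed: "teot"
Forward == Backward? toet != teot
Palindrome = No


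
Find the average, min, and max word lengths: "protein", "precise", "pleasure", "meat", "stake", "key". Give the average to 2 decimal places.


Lengths: "protein"=7, "precise"=7, "pleasure"=8, "meat"=4, "stake"=5, "key"=3
Sum = 34, Count = 6
Average = 34/6 = 5.67
= avg=5.67, min=3, max=8


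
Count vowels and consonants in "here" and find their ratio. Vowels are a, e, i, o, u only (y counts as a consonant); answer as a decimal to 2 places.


Word: "here"
Vowels (a,e,i,o,u): 2
Consonants: 2
Ratio = 2/2
= 1.00


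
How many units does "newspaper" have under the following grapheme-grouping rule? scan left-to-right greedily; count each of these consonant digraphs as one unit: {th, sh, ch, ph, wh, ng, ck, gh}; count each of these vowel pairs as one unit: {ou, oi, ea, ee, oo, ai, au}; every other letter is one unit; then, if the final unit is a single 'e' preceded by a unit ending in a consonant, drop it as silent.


Word: "newspaper" (9 letters)
Left-to-right scan:
  [1] 'n' (letter)
  [2] 'e' (letter)
  [3] 'w' (letter)
  [4] 's' (letter)
  [5] 'p' (letter)
  [6] 'a' (letter)
  [7] 'p' (letter)
  [8] 'e' (letter)
  [9] 'r' (letter)
Units from scan: 9
Sound units = 9 units


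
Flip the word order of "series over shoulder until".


Original: "series over shoulder until"
Words (1..n): series | over | shoulder | until
Reversed (n..1): until | shoulder | over | series
Result = "until shoulder over series"


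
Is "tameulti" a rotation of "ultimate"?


Word: "ultimate", Candidate: "tameulti"
Method: check if candidate is substring of word+word
"ultimateultimate" contains "tameulti"? No
Is rotation = No


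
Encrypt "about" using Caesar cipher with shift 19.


Word: "about"
Shift: 19
Each letter → (letter + shift) mod 26:
  'a' (0) + 19 = 19 → 't'
  'b' (1) + 19 = 20 → 'u'
  'o' (14) + 19 = 7 → 'h'
  'u' (20) + 19 = 13 → 'n'
  't' (19) + 19 = 12 → 'm'
Result = "tuhnm"


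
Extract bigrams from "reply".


Word: "reply" (length 5)
Number of bigrams = 5 - 2 + 1 = 4
  Position 0: "re"
  Position 1: "ep"
  Position 2: "pl"
  Position 3: "ly"
Bigrams = "re", "ep", "pl", "ly"


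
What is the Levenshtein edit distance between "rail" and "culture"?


Word 1: "rail" (length 4)
Word 2: "culture" (length 7)
One optimal edit sequence (insert/delete/substitute each cost 1):
  1. insert 'c'  (+1)
  2. insert 'u'  (+1)
  3. insert 'l'  (+1)
  4. substitute 'r' -> 't'  (+1)
  5. substitute 'a' -> 'u'  (+1)
  6. substitute 'i' -> 'r'  (+1)
  7. substitute 'l' -> 'e'  (+1)
Total edit operations: 7
Edit distance = 7


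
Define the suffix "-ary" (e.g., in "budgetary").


Suffix: -ary
Example: budgetary (budget + -ary)
Meaning = relating to


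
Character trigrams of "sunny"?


Word: "sunny" (length 5)
Number of trigrams = 5 - 3 + 1 = 3
  Position 0: "sun"
  Position 1: "unn"
  Position 2: "nny"
Trigrams = "sun", "unn", "nny"


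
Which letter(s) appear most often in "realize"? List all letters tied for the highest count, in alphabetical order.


Word: "realize"
Letter counts:
  'a': 1
  'e': 2
  'i': 1
  'l': 1
  'r': 1
  'z': 1
Maximum count = 2
Most frequent = 'e' (2 times each)


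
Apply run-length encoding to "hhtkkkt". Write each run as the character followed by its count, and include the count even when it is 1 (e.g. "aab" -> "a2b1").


String: "hhtkkkt"
Scanning for consecutive runs:
  'h' x 2
  't' x 1
  'k' x 3
  't' x 1
RLE = "h2t1k3t1"


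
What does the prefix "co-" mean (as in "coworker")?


Prefix: co-
Example: coworker = co- + worker
Meaning = together


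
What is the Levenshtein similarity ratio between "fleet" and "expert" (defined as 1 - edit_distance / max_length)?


Word 1: "fleet" (length 5)
Word 2: "expert" (length 6)
One optimal edit sequence:
  1. insert 'e'  (+1)
  2. substitute 'f' -> 'x'  (+1)
  3. substitute 'l' -> 'p'  (+1)
  4. keep 'e'
  5. substitute 'e' -> 'r'  (+1)
  6. keep 't'
Edit distance = 4
Max length = max(5, 6) = 6
Similarity = 1 - 4/6
= 0.3333


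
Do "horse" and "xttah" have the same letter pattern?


Pattern of "horse": [0, 1, 2, 3, 4]
Pattern of "xttah": [0, 1, 1, 2, 3]
Patterns do not match
Same pattern = No


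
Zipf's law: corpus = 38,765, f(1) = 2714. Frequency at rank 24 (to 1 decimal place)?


Zipf's law: f(r) = f(1) / r
f(1) = 2714
f(24) = 2714 / 24
= 113.1 occurrences


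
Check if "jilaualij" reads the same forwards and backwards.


Word: "jilaualij"
Reversed: "jilaualij"
Forward == Backward? jilaualij == jilaualij
Palindrome = Yes


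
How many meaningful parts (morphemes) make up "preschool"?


Word: "preschool"
Morphemes: pre- | school
Each morpheme carries meaning
= 2 morphemes


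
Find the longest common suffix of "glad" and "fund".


Word 1: "glad"
Word 2: "fund"
Comparing from end:
  Pos -1: 'd' == 'd'
  Pos -2: 'a' != 'n' (stop)
LCS = "d" (length 1)


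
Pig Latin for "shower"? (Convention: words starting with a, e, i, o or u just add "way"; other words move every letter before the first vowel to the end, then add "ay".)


Word: "shower"
Starts with consonant(s) → move to end, add 'ay'
Consonant cluster: "sh"
Pig Latin = "owershay"


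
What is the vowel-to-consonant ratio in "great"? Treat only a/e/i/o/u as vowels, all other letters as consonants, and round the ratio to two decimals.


Word: "great"
Vowels (a,e,i,o,u): 2
Consonants: 3
Ratio = 2/3
= 0.67


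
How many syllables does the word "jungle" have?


Word: "jungle"
Syllable breakdown: jun · gle
Counting: 2 parts
= 2 syllables


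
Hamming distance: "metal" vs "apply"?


Comparing character by character (same length = 5):
  Pos 0: 'm' vs 'a' !=
  Pos 1: 'e' vs 'p' !=
  Pos 2: 't' vs 'p' !=
  Pos 3: 'a' vs 'l' !=
  Pos 4: 'l' vs 'y' !=
Hamming distance = 5


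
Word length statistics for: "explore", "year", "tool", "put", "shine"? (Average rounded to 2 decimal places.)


Lengths: "explore"=7, "year"=4, "tool"=4, "put"=3, "shine"=5
Sum = 23, Count = 5
Average = 23/5 = 4.60
= avg=4.60, min=3, max=7


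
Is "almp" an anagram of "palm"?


Word 1: "palm" → sorted: almp
Word 2: "almp" → sorted: almp
Same letters? almp == almp
Anagram = Yes


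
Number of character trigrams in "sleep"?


Word: "sleep" (length 5)
Number of 3-grams = length - 3 + 1 = 5 - 3 + 1
= 3


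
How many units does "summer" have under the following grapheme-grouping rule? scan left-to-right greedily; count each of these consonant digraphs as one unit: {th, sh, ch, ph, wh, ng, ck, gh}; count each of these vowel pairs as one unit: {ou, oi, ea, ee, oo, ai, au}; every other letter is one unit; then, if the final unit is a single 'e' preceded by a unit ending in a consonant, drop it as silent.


Word: "summer" (6 letters)
Left-to-right scan:
  (1) 's' (letter)
  (2) 'u' (letter)
  (3) 'm' (letter)
  (4) 'm' (letter)
  (5) 'e' (letter)
  (6) 'r' (letter)
Units from scan: 6
Sound units = 6 units


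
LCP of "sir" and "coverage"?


Word 1: "sir"
Word 2: "coverage"
Comparing from start:
  Pos 0: 's' != 'c' (stop)
LCP = "" (length 0)


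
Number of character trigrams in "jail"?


Word: "jail" (length 4)
Number of 3-grams = length - 3 + 1 = 4 - 3 + 1
= 2


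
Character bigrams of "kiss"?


Word: "kiss" (length 4)
Number of bigrams = 4 - 2 + 1 = 3
  Position 0: "ki"
  Position 1: "is"
  Position 2: "ss"
Bigrams = "ki", "is", "ss"


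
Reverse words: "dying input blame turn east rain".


Original: "dying input blame turn east rain"
Words (1..n): dying | input | blame | turn | east | rain
Reversed (n..1): rain | east | turn | blame | input | dying
Result = "rain east turn blame input dying"


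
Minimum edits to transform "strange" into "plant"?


Word 1: "strange" (length 7)
Word 2: "plant" (length 5)
One optimal edit sequence (insert/delete/substitute each cost 1):
  1. delete 's'  (+1)
  2. substitute 't' -> 'p'  (+1)
  3. substitute 'r' -> 'l'  (+1)
  4. keep 'a'
  5. keep 'n'
  6. delete 'g'  (+1)
  7. substitute 'e' -> 't'  (+1)
Total edit operations: 5
Edit distance = 5


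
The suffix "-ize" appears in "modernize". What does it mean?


Suffix: -ize
Example: modernize = modern + -ize
Meaning = to make


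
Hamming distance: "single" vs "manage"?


Comparing character by character (same length = 6):
  Pos 0: 's' vs 'm' !=
  Pos 1: 'i' vs 'a' !=
  Pos 2: 'n' vs 'n' =
  Pos 3: 'g' vs 'a' !=
  Pos 4: 'l' vs 'g' !=
  Pos 5: 'e' vs 'e' =
Hamming distance = 4


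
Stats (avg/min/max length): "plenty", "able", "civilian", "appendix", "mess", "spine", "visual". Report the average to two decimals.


Lengths: "plenty"=6, "able"=4, "civilian"=8, "appendix"=8, "mess"=4, "spine"=5, "visual"=6
Sum = 41, Count = 7
Average = 41/7 = 5.86
= avg=5.86, min=4, max=8


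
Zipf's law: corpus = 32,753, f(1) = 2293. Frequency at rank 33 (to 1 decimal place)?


Zipf's law: f(r) = f(1) / r
f(1) = 2293
f(33) = 2293 / 33
= 69.5 occurrences


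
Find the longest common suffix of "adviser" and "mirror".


Word 1: "adviser"
Word 2: "mirror"
Comparing from end:
  Pos -1: 'r' == 'r'
  Pos -2: 'e' != 'o' (stop)
LCS = "r" (length 1)


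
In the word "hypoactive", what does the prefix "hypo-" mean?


Prefix: hypo-
Example: hypoactive (hypo- + active)
Meaning = under / below normal


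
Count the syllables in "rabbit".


Word: "rabbit"
Syllable breakdown: rab-bit
Counting: 2 parts
= 2 syllables


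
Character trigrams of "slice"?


Word: "slice" (length 5)
Number of trigrams = 5 - 3 + 1 = 3
  Position 0: "sli"
  Position 1: "lic"
  Position 2: "ice"
Trigrams = "sli", "lic", "ice"


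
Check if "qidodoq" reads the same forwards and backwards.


Word: "qidodoq"
Reversed: "qododiq"
Forward == Backward? qidodoq != qododiq
Palindrome = No


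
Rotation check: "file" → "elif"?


Word: "file", Candidate: "elif"
Method: check if candidate is substring of word+word
"filefile" contains "elif"? No
Is rotation = No


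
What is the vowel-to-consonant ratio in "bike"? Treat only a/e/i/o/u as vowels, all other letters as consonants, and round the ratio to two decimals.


Word: "bike"
Vowels (a,e,i,o,u): 2
Consonants: 2
Ratio = 2/2
= 1.00


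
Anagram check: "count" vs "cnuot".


Word 1: "count" → sorted: cnotu
Word 2: "cnuot" → sorted: cnotu
Same letters? cnotu == cnotu
Anagram = Yes


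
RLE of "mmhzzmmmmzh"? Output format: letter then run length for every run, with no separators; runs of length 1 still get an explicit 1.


String: "mmhzzmmmmzh"
Scanning for consecutive runs:
  'm' x 2
  'h' x 1
  'z' x 2
  'm' x 4
  'z' x 1
  'h' x 1
RLE = "m2h1z2m4z1h1"


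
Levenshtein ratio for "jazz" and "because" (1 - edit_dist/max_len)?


Word 1: "jazz" (length 4)
Word 2: "because" (length 7)
One optimal edit sequence:
  1. insert 'b'  (+1)
  2. insert 'e'  (+1)
  3. substitute 'j' -> 'c'  (+1)
  4. keep 'a'
  5. insert 'u'  (+1)
  6. substitute 'z' -> 's'  (+1)
  7. substitute 'z' -> 'e'  (+1)
Edit distance = 6
Max length = max(4, 7) = 7
Similarity = 1 - 6/7
= 0.1429


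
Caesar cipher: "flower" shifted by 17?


Word: "flower"
Shift: 17
Each letter → (letter + shift) mod 26:
  'f' (5) + 17 = 22 → 'w'
  'l' (11) + 17 = 2 → 'c'
  'o' (14) + 17 = 5 → 'f'
  'w' (22) + 17 = 13 → 'n'
  'e' (4) + 17 = 21 → 'v'
  'r' (17) + 17 = 8 → 'i'
Result = "wcfnvi"


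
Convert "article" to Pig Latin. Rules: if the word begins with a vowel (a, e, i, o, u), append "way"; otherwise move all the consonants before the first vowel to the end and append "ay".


Word: "article"
Starts with vowel → add 'way'
Pig Latin = "articleway"


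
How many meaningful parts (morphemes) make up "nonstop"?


Word: "nonstop"
Morphemes: non- / stop
Each morpheme carries meaning
= 2 morphemes


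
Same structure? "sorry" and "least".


Pattern of "sorry": [0, 1, 2, 2, 3]
Pattern of "least": [0, 1, 2, 3, 4]
Patterns do not match
Same pattern = No


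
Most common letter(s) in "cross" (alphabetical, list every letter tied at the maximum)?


Word: "cross"
Letter counts:
  'c': 1
  'o': 1
  'r': 1
  's': 2
Maximum count = 2
Most frequent = 's' (2 times each)


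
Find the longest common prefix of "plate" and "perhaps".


Word 1: "plate"
Word 2: "perhaps"
Comparing from start:
  Pos 0: 'p' == 'p'
  Pos 1: 'l' != 'e' (stop)
LCP = "p" (length 1)


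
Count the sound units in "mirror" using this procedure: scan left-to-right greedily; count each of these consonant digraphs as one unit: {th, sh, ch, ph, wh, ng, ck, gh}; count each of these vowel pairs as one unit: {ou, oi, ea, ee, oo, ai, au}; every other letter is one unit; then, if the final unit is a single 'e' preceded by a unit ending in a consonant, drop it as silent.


Word: "mirror" (6 letters)
Left-to-right scan:
  (1) 'm' (letter)
  (2) 'i' (letter)
  (3) 'r' (letter)
  (4) 'r' (letter)
  (5) 'o' (letter)
  (6) 'r' (letter)
Units from scan: 6
Sound units = 6 units


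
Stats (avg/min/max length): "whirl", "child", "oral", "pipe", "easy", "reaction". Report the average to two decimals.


Lengths: "whirl"=5, "child"=5, "oral"=4, "pipe"=4, "easy"=4, "reaction"=8
Sum = 30, Count = 6
Average = 30/6 = 5.00
= avg=5.00, min=4, max=8


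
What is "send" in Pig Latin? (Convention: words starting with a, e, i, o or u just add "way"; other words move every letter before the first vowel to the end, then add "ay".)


Word: "send"
Starts with consonant(s) → move to end, add 'ay'
Consonant cluster: "s"
Pig Latin = "endsay"


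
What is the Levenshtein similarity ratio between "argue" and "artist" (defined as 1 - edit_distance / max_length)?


Word 1: "argue" (length 5)
Word 2: "artist" (length 6)
One optimal edit sequence:
  1. keep 'a'
  2. keep 'r'
  3. insert 't'  (+1)
  4. substitute 'g' -> 'i'  (+1)
  5. substitute 'u' -> 's'  (+1)
  6. substitute 'e' -> 't'  (+1)
Edit distance = 4
Max length = max(5, 6) = 6
Similarity = 1 - 4/6
= 0.3333


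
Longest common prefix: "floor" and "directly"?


Word 1: "floor"
Word 2: "directly"
Comparing from start:
  Pos 0: 'f' != 'd' (stop)
LCP = "" (length 0)


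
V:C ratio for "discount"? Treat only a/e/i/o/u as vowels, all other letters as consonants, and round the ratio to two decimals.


Word: "discount"
Vowels (a,e,i,o,u): 3
Consonants: 5
Ratio = 3/5
= 0.60


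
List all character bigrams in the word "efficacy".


Word: "efficacy" (length 8)
Number of bigrams = 8 - 2 + 1 = 7
  Position 0: "ef"
  Position 1: "ff"
  Position 2: "fi"
  Position 3: "ic"
  Position 4: "ca"
  Position 5: "ac"
  Position 6: "cy"
Bigrams = "ef", "ff", "fi", "ic", "ca", "ac", "cy"


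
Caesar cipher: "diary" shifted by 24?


Word: "diary"
Shift: 24
Each letter → (letter + shift) mod 26:
  'd' (3) + 24 = 1 → 'b'
  'i' (8) + 24 = 6 → 'g'
  'a' (0) + 24 = 24 → 'y'
  'r' (17) + 24 = 15 → 'p'
  'y' (24) + 24 = 22 → 'w'
Result = "bgypw"


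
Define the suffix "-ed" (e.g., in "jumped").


Suffix: -ed
Example: jumped = jump + -ed
Meaning = past tense


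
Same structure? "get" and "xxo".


Pattern of "get": [0, 1, 2]
Pattern of "xxo": [0, 0, 1]
Patterns do not match
Same pattern = No


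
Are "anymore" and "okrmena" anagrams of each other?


Word 1: "anymore" → sorted: aemnory
Word 2: "okrmena" → sorted: aekmnor
Same letters? aemnory != aekmnor
Anagram = No


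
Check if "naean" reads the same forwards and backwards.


Word: "naean"
Reversed: "naean"
Forward == Backward? naean == naean
Palindrome = Yes


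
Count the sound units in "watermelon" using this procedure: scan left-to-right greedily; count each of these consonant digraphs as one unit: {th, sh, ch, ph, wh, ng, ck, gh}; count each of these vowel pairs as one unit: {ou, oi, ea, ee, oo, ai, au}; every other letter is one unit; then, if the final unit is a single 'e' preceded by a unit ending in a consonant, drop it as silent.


Word: "watermelon" (10 letters)
Left-to-right scan:
  [1] 'w' (letter)
  [2] 'a' (letter)
  [3] 't' (letter)
  [4] 'e' (letter)
  [5] 'r' (letter)
  [6] 'm' (letter)
  [7] 'e' (letter)
  [8] 'l' (letter)
  [9] 'o' (letter)
  [10] 'n' (letter)
Units from scan: 10
Sound units = 10 units


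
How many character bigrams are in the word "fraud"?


Word: "fraud" (length 5)
Number of 2-grams = length - 2 + 1 = 5 - 2 + 1
= 4


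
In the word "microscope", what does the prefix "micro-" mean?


Prefix: micro-
As in: microscope -> micro- + scope
Meaning = small


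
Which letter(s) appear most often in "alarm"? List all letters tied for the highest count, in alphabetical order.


Word: "alarm"
Letter counts:
  'a': 2
  'l': 1
  'm': 1
  'r': 1
Maximum count = 2
Most frequent = 'a' (2 times each)


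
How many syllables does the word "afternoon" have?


Word: "afternoon"
Syllable breakdown: af / ter / noon
Counting: 3 parts
= 3 syllables


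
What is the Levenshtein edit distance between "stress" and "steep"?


Word 1: "stress" (length 6)
Word 2: "steep" (length 5)
One optimal edit sequence (insert/delete/substitute each cost 1):
  1. keep 's'
  2. keep 't'
  3. delete 'r'  (+1)
  4. keep 'e'
  5. substitute 's' -> 'e'  (+1)
  6. substitute 's' -> 'p'  (+1)
Total edit operations: 3
Edit distance = 3


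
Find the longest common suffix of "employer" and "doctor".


Word 1: "employer"
Word 2: "doctor"
Comparing from end:
  Pos -1: 'r' == 'r'
  Pos -2: 'e' != 'o' (stop)
LCS = "r" (length 1)


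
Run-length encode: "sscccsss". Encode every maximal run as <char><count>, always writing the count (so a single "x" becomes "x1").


String: "sscccsss"
Scanning for consecutive runs:
  's' x 2
  'c' x 3
  's' x 3
RLE = "s2c3s3"


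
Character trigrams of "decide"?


Word: "decide" (length 6)
Number of trigrams = 6 - 3 + 1 = 4
  Position 0: "dec"
  Position 1: "eci"
  Position 2: "cid"
  Position 3: "ide"
Trigrams = "dec", "eci", "cid", "ide"


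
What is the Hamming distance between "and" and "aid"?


Comparing character by character (same length = 3):
  Pos 0: 'a' vs 'a' =
  Pos 1: 'n' vs 'i' !=
  Pos 2: 'd' vs 'd' =
Hamming distance = 1


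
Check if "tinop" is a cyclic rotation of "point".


Word: "point", Candidate: "tinop"
Method: check if candidate is substring of word+word
"pointpoint" contains "tinop"? No
Is rotation = No


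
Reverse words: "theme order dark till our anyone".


Original: "theme order dark till our anyone"
Words (1..n): theme | order | dark | till | our | anyone
Reversed (n..1): anyone | our | till | dark | order | theme
Result = "anyone our till dark order theme"


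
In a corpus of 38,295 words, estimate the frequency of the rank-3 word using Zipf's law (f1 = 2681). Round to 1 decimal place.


Zipf's law: f(r) = f(1) / r
f(1) = 2681
f(3) = 2681 / 3
= 893.7 occurrences


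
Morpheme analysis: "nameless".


Word: "nameless"
Morphemes: name / -less
Each morpheme carries meaning
= 2 morphemes


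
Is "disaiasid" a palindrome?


Word: "disaiasid"
Reversed: "disaiasid"
Forward == Backward? disaiasid == disaiasid
Palindrome = Yes


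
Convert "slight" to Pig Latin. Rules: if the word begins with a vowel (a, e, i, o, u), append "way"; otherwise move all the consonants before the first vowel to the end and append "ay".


Word: "slight"
Starts with consonant(s) → move to end, add 'ay'
Consonant cluster: "sl"
Pig Latin = "ightslay"


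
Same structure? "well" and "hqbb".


Pattern of "well": [0, 1, 2, 2]
Pattern of "hqbb": [0, 1, 2, 2]
Patterns match
Same pattern = Yes


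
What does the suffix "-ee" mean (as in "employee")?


Suffix: -ee
Example: employee (employ + -ee)
Meaning = one who receives


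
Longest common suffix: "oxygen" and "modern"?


Word 1: "oxygen"
Word 2: "modern"
Comparing from end:
  Pos -1: 'n' == 'n'
  Pos -2: 'e' != 'r' (stop)
LCS = "n" (length 1)


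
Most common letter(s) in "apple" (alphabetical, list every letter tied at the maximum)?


Word: "apple"
Letter counts:
  'a': 1
  'e': 1
  'l': 1
  'p': 2
Maximum count = 2
Most frequent = 'p' (2 times each)


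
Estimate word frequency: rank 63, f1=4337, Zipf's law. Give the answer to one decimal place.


Zipf's law: f(r) = f(1) / r
f(1) = 4337
f(63) = 4337 / 63
= 68.8 occurrences


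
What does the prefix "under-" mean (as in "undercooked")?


Prefix: under-
Example: undercooked = under- + cooked
Meaning = insufficient


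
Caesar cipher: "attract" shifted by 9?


Word: "attract"
Shift: 9
Each letter → (letter + shift) mod 26:
  'a' (0) + 9 = 9 → 'j'
  't' (19) + 9 = 2 → 'c'
  't' (19) + 9 = 2 → 'c'
  'r' (17) + 9 = 0 → 'a'
  'a' (0) + 9 = 9 → 'j'
  'c' (2) + 9 = 11 → 'l'
  't' (19) + 9 = 2 → 'c'
Result = "jccajlc"


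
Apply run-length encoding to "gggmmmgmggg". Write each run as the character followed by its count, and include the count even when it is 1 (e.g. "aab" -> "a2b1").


String: "gggmmmgmggg"
Scanning for consecutive runs:
  'g' x 3
  'm' x 3
  'g' x 1
  'm' x 1
  'g' x 3
RLE = "g3m3g1m1g3"


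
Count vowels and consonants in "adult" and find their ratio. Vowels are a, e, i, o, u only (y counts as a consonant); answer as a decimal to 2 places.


Word: "adult"
Vowels (a,e,i,o,u): 2
Consonants: 3
Ratio = 2/3
= 0.67


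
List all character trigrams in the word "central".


Word: "central" (length 7)
Number of trigrams = 7 - 3 + 1 = 5
  Position 0: "cen"
  Position 1: "ent"
  Position 2: "ntr"
  Position 3: "tra"
  Position 4: "ral"
Trigrams = "cen", "ent", "ntr", "tra", "ral"


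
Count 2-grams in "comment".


Word: "comment" (length 7)
Number of 2-grams = length - 2 + 1 = 7 - 2 + 1
= 6


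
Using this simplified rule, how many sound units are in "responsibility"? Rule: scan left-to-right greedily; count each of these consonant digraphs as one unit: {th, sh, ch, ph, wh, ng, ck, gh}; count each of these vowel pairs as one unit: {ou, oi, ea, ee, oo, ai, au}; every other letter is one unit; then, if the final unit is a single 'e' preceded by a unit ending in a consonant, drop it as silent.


Word: "responsibility" (14 letters)
Left-to-right scan:
  [1] 'r' (letter)
  [2] 'e' (letter)
  [3] 's' (letter)
  [4] 'p' (letter)
  [5] 'o' (letter)
  [6] 'n' (letter)
  [7] 's' (letter)
  [8] 'i' (letter)
  [9] 'b' (letter)
  [10] 'i' (letter)
  [11] 'l' (letter)
  [12] 'i' (letter)
  [13] 't' (letter)
  [14] 'y' (letter)
Units from scan: 14
Sound units = 14 units


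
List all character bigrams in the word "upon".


Word: "upon" (length 4)
Number of bigrams = 4 - 2 + 1 = 3
  Position 0: "up"
  Position 1: "po"
  Position 2: "on"
Bigrams = "up", "po", "on"


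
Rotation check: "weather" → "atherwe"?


Word: "weather", Candidate: "atherwe"
Method: check if candidate is substring of word+word
"weatherweather" contains "atherwe"? Yes
Is rotation = Yes


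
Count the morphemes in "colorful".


Word: "colorful"
Morphemes: color | -ful
Each morpheme carries meaning
= 2 morphemes


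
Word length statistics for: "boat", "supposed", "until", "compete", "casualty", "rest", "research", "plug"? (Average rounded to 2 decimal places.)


Lengths: "boat"=4, "supposed"=8, "until"=5, "compete"=7, "casualty"=8, "rest"=4, "research"=8, "plug"=4
Sum = 48, Count = 8
Average = 48/8 = 6.00
= avg=6.00, min=4, max=8


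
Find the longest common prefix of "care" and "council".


Word 1: "care"
Word 2: "council"
Comparing from start:
  Pos 0: 'c' == 'c'
  Pos 1: 'a' != 'o' (stop)
LCP = "c" (length 1)


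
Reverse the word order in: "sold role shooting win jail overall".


Original: "sold role shooting win jail overall"
Words (1..n): sold | role | shooting | win | jail | overall
Reversed (n..1): overall | jail | win | shooting | role | sold
Result = "overall jail win shooting role sold"


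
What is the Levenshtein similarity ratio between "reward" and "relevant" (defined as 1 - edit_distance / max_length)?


Word 1: "reward" (length 6)
Word 2: "relevant" (length 8)
One optimal edit sequence:
  1. keep 'r'
  2. insert 'e'  (+1)
  3. insert 'l'  (+1)
  4. keep 'e'
  5. substitute 'w' -> 'v'  (+1)
  6. keep 'a'
  7. substitute 'r' -> 'n'  (+1)
  8. substitute 'd' -> 't'  (+1)
Edit distance = 5
Max length = max(6, 8) = 8
Similarity = 1 - 5/8
= 0.3750


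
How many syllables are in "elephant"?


Word: "elephant"
Syllable breakdown: el-e-phant
Counting: 3 parts
= 3 syllables


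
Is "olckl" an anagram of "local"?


Word 1: "local" → sorted: acllo
Word 2: "olckl" → sorted: ckllo
Same letters? acllo != ckllo
Anagram = No


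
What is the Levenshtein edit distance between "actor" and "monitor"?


Word 1: "actor" (length 5)
Word 2: "monitor" (length 7)
One optimal edit sequence (insert/delete/substitute each cost 1):
  1. insert 'm'  (+1)
  2. insert 'o'  (+1)
  3. substitute 'a' -> 'n'  (+1)
  4. substitute 'c' -> 'i'  (+1)
  5. keep 't'
  6. keep 'o'
  7. keep 'r'
Total edit operations: 4
Edit distance = 4


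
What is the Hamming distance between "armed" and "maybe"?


Comparing character by character (same length = 5):
  Pos 0: 'a' vs 'm' !=
  Pos 1: 'r' vs 'a' !=
  Pos 2: 'm' vs 'y' !=
  Pos 3: 'e' vs 'b' !=
  Pos 4: 'd' vs 'e' !=
Hamming distance = 5


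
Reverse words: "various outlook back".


Original: "various outlook back"
Words (1..n): various | outlook | back
Reversed (n..1): back | outlook | various
Result = "back outlook various"


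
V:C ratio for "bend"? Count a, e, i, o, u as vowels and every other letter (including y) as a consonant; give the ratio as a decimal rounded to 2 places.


Word: "bend"
Vowels (a,e,i,o,u): 1
Consonants: 3
Ratio = 1/3
= 0.33
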